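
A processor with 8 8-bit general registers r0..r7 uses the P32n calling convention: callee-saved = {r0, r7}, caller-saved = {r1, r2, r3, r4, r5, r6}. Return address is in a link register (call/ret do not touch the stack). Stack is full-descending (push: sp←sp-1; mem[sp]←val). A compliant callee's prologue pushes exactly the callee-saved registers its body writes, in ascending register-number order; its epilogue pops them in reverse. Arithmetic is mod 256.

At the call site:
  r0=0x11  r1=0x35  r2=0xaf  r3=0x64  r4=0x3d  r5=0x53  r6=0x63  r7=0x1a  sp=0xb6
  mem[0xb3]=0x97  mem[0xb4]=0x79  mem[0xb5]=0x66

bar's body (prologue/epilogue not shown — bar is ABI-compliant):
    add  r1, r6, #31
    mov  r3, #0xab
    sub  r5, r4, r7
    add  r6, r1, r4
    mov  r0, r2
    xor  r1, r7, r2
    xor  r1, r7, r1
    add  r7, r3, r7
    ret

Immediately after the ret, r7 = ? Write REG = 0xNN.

prologue: push r0 → mem[0xb5]=0x11, sp=0xb5
prologue: push r7 → mem[0xb4]=0x1a, sp=0xb4
body[0] add  r1, r6, #31 → r1=0x82
body[1] mov  r3, #0xab → r3=0xab
body[2] sub  r5, r4, r7 → r5=0x23
body[3] add  r6, r1, r4 → r6=0xbf
body[4] mov  r0, r2 → r0=0xaf
body[5] xor  r1, r7, r2 → r1=0xb5
body[6] xor  r1, r7, r1 → r1=0xaf
body[7] add  r7, r3, r7 → r7=0xc5
epilogue: pop r7=0x1a, sp=0xb5
epilogue: pop r0=0x11, sp=0xb6
r7 is callee-saved → restored

REG = 0x1a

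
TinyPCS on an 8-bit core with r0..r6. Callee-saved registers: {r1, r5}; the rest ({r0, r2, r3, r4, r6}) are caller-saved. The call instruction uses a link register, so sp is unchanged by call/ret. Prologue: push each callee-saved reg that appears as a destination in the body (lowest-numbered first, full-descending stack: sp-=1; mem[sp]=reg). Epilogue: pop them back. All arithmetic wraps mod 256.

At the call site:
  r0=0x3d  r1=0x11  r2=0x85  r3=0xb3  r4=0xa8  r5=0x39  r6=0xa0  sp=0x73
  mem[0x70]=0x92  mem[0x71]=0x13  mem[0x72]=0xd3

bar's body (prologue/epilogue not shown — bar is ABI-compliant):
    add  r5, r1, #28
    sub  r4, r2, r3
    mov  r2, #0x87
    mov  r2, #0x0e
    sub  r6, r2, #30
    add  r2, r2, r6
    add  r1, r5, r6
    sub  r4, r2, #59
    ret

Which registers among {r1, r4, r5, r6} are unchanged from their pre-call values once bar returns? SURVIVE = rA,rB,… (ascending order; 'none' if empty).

prologue: push r1 → mem[0x72]=0x11, sp=0x72
prologue: push r5 → mem[0x71]=0x39, sp=0x71
body[0] add  r5, r1, #28 → r5=0x2d
body[1] sub  r4, r2, r3 → r4=0xd2
body[2] mov  r2, #0x87 → r2=0x87
body[3] mov  r2, #0x0e → r2=0x0e
body[4] sub  r6, r2, #30 → r6=0xf0
body[5] add  r2, r2, r6 → r2=0xfe
body[6] add  r1, r5, r6 → r1=0x1d
body[7] sub  r4, r2, #59 → r4=0xc3
epilogue: pop r5=0x39, sp=0x72
epilogue: pop r1=0x11, sp=0x73
r1: callee-saved, written=True
r4: caller-saved, written=True
r5: callee-saved, written=True
r6: caller-saved, written=True

SURVIVE = r1,r5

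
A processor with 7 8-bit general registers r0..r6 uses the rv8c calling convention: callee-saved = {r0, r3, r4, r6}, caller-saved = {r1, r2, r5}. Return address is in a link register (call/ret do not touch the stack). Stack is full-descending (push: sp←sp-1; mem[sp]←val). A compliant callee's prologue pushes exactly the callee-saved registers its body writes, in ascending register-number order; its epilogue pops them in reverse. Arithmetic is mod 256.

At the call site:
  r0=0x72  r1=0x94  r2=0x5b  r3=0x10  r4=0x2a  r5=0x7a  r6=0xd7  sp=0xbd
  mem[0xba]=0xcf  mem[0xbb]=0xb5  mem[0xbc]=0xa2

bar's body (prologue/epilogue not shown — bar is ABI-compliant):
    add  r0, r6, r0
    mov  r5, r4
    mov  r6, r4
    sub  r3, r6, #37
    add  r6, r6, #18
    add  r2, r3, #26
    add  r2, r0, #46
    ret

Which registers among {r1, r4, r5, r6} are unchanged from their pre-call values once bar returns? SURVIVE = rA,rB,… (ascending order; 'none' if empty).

prologue: push r0 -> mem[0xbc]=0x72, sp=0xbc
prologue: push r3 -> mem[0xbb]=0x10, sp=0xbb
prologue: push r6 -> mem[0xba]=0xd7, sp=0xba
body[0] add  r0, r6, r0 -> r0=0x49
body[1] mov  r5, r4 -> r5=0x2a
body[2] mov  r6, r4 -> r6=0x2a
body[3] sub  r3, r6, #37 -> r3=0x05
body[4] add  r6, r6, #18 -> r6=0x3c
body[5] add  r2, r3, #26 -> r2=0x1f
body[6] add  r2, r0, #46 -> r2=0x77
epilogue: pop r6=0xd7, sp=0xbb
epilogue: pop r3=0x10, sp=0xbc
epilogue: pop r0=0x72, sp=0xbd
r1: caller-saved, written=False
r4: callee-saved, written=False
r5: caller-saved, written=True
r6: callee-saved, written=True

SURVIVE = r1,r4,r6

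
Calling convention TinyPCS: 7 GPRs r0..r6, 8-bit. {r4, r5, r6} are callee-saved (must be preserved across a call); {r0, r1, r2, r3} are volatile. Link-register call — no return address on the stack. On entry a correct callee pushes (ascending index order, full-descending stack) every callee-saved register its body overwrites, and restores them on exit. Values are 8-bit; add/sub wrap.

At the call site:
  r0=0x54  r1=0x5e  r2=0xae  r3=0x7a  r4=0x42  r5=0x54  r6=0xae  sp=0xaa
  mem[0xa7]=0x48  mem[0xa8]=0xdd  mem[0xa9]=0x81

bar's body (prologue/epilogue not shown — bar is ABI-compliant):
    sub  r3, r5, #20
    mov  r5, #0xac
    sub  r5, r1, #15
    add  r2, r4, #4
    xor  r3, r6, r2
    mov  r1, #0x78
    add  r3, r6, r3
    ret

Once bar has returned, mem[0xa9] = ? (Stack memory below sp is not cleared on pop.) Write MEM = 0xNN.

MEM = 0x54

prologue: push r5 → mem[0xa9]=0x54, sp=0xa9
body[0] sub  r3, r5, #20 → r3=0x40
body[1] mov  r5, #0xac → r5=0xac
body[2] sub  r5, r1, #15 → r5=0x4f
body[3] add  r2, r4, #4 → r2=0x46
body[4] xor  r3, r6, r2 → r3=0xe8
body[5] mov  r1, #0x78 → r1=0x78
body[6] add  r3, r6, r3 → r3=0x96
epilogue: pop r5=0x54, sp=0xaa
prologue pushed ['r5'] at ['0xa9']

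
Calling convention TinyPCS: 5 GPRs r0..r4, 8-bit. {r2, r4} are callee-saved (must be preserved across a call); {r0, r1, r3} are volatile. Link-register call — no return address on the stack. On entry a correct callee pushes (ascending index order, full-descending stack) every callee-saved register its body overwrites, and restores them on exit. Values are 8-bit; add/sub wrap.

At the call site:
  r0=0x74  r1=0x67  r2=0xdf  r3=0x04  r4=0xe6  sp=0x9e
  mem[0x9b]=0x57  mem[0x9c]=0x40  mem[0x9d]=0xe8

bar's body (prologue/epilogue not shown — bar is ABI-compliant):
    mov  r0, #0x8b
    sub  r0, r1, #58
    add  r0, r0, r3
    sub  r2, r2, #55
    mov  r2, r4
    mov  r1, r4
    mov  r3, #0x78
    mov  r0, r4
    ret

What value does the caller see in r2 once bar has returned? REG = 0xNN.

REG = 0xdf

prologue: push r2 -> mem[0x9d]=0xdf, sp=0x9d
body[0] mov  r0, #0x8b -> r0=0x8b
body[1] sub  r0, r1, #58 -> r0=0x2d
body[2] add  r0, r0, r3 -> r0=0x31
body[3] sub  r2, r2, #55 -> r2=0xa8
body[4] mov  r2, r4 -> r2=0xe6
body[5] mov  r1, r4 -> r1=0xe6
body[6] mov  r3, #0x78 -> r3=0x78
body[7] mov  r0, r4 -> r0=0xe6
epilogue: pop r2=0xdf, sp=0x9e
r2 is callee-saved -> restored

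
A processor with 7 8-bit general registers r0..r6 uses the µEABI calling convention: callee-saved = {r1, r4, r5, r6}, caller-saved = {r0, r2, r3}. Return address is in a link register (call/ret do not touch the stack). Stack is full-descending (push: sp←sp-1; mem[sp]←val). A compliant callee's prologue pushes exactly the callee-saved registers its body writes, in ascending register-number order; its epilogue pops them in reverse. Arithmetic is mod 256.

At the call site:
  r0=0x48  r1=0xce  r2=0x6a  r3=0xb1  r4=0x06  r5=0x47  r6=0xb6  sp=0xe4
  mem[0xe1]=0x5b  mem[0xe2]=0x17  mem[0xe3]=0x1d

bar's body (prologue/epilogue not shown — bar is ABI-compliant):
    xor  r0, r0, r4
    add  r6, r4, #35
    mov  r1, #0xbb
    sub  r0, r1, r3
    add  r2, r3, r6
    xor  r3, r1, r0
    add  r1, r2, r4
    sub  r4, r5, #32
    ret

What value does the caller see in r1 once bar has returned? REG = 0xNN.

prologue: push r1 → mem[0xe3]=0xce, sp=0xe3
prologue: push r4 → mem[0xe2]=0x06, sp=0xe2
prologue: push r6 → mem[0xe1]=0xb6, sp=0xe1
body[0] xor  r0, r0, r4 → r0=0x4e
body[1] add  r6, r4, #35 → r6=0x29
body[2] mov  r1, #0xbb → r1=0xbb
body[3] sub  r0, r1, r3 → r0=0x0a
body[4] add  r2, r3, r6 → r2=0xda
body[5] xor  r3, r1, r0 → r3=0xb1
body[6] add  r1, r2, r4 → r1=0xe0
body[7] sub  r4, r5, #32 → r4=0x27
epilogue: pop r6=0xb6, sp=0xe2
epilogue: pop r4=0x06, sp=0xe3
epilogue: pop r1=0xce, sp=0xe4
r1 is callee-saved → restored

REG = 0xce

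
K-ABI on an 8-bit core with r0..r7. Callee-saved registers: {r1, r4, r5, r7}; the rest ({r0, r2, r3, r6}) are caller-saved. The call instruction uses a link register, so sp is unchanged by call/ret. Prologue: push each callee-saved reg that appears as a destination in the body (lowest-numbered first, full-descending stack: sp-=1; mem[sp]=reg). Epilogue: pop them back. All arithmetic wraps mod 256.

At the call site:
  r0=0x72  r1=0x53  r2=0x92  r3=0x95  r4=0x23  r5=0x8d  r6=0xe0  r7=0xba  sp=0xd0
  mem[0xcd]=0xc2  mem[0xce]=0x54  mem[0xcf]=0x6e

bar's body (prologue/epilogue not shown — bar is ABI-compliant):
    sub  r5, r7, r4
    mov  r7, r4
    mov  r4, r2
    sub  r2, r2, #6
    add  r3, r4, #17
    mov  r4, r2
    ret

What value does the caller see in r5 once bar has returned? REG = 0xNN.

prologue: push r4 -> mem[0xcf]=0x23, sp=0xcf
prologue: push r5 -> mem[0xce]=0x8d, sp=0xce
prologue: push r7 -> mem[0xcd]=0xba, sp=0xcd
body[0] sub  r5, r7, r4 -> r5=0x97
body[1] mov  r7, r4 -> r7=0x23
body[2] mov  r4, r2 -> r4=0x92
body[3] sub  r2, r2, #6 -> r2=0x8c
body[4] add  r3, r4, #17 -> r3=0xa3
body[5] mov  r4, r2 -> r4=0x8c
epilogue: pop r7=0xba, sp=0xce
epilogue: pop r5=0x8d, sp=0xcf
epilogue: pop r4=0x23, sp=0xd0
r5 is callee-saved -> restored

REG = 0x8d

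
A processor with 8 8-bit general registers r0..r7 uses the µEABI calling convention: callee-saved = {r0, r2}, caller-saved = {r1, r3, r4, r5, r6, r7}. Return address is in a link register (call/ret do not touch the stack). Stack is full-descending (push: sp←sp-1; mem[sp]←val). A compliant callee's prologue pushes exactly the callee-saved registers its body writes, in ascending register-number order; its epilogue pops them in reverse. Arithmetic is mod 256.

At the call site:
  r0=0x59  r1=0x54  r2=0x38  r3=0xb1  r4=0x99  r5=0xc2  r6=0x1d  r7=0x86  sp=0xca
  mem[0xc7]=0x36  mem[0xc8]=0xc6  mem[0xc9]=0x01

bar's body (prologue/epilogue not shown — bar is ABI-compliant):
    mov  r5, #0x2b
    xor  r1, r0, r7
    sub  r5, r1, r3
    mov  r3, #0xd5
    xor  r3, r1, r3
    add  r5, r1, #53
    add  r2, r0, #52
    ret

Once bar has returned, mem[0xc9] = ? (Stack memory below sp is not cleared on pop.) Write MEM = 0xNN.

prologue: push r2 -> mem[0xc9]=0x38, sp=0xc9
body[0] mov  r5, #0x2b -> r5=0x2b
body[1] xor  r1, r0, r7 -> r1=0xdf
body[2] sub  r5, r1, r3 -> r5=0x2e
body[3] mov  r3, #0xd5 -> r3=0xd5
body[4] xor  r3, r1, r3 -> r3=0x0a
body[5] add  r5, r1, #53 -> r5=0x14
body[6] add  r2, r0, #52 -> r2=0x8d
epilogue: pop r2=0x38, sp=0xca
prologue pushed ['r2'] at ['0xc9']

MEM = 0x38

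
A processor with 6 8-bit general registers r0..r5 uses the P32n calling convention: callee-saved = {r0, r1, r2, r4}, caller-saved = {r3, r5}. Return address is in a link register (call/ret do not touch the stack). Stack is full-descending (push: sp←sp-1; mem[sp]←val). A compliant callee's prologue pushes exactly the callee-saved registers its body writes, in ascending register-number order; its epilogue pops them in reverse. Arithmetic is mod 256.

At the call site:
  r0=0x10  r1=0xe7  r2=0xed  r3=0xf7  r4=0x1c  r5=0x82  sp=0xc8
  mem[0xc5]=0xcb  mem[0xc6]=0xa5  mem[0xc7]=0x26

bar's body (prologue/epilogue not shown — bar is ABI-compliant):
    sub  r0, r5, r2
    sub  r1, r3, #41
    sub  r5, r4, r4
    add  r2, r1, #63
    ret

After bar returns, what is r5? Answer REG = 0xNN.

REG = 0x00

prologue: push r0 → mem[0xc7]=0x10, sp=0xc7
prologue: push r1 → mem[0xc6]=0xe7, sp=0xc6
prologue: push r2 → mem[0xc5]=0xed, sp=0xc5
body[0] sub  r0, r5, r2 → r0=0x95
body[1] sub  r1, r3, #41 → r1=0xce
body[2] sub  r5, r4, r4 → r5=0x00
body[3] add  r2, r1, #63 → r2=0x0d
epilogue: pop r2=0xed, sp=0xc6
epilogue: pop r1=0xe7, sp=0xc7
epilogue: pop r0=0x10, sp=0xc8
r5 is caller-saved → body value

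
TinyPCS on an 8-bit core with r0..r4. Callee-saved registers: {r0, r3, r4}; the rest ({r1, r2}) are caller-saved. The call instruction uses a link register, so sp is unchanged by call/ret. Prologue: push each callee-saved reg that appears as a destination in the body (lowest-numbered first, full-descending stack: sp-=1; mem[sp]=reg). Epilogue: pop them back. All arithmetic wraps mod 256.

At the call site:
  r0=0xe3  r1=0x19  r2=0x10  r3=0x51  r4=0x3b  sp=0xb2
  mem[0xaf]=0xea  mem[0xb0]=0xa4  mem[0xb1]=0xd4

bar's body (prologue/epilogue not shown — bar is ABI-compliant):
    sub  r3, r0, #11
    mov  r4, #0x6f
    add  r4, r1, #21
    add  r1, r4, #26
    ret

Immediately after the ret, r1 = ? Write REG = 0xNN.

REG = 0x48

prologue: push r3 -> mem[0xb1]=0x51, sp=0xb1
prologue: push r4 -> mem[0xb0]=0x3b, sp=0xb0
body[0] sub  r3, r0, #11 -> r3=0xd8
body[1] mov  r4, #0x6f -> r4=0x6f
body[2] add  r4, r1, #21 -> r4=0x2e
body[3] add  r1, r4, #26 -> r1=0x48
epilogue: pop r4=0x3b, sp=0xb1
epilogue: pop r3=0x51, sp=0xb2
r1 is caller-saved -> body value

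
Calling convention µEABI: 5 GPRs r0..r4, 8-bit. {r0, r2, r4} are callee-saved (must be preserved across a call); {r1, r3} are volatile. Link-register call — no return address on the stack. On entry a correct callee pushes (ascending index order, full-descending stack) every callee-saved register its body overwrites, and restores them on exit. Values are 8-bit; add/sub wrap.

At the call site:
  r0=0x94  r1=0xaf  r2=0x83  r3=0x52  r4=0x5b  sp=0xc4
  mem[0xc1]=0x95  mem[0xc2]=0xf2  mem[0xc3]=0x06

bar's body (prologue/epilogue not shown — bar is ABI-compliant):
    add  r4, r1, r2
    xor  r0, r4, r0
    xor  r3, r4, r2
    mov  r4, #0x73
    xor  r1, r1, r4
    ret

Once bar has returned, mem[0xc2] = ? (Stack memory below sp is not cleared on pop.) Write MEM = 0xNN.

MEM = 0x5b

prologue: push r0 → mem[0xc3]=0x94, sp=0xc3
prologue: push r4 → mem[0xc2]=0x5b, sp=0xc2
body[0] add  r4, r1, r2 → r4=0x32
body[1] xor  r0, r4, r0 → r0=0xa6
body[2] xor  r3, r4, r2 → r3=0xb1
body[3] mov  r4, #0x73 → r4=0x73
body[4] xor  r1, r1, r4 → r1=0xdc
epilogue: pop r4=0x5b, sp=0xc3
epilogue: pop r0=0x94, sp=0xc4
prologue pushed ['r0', 'r4'] at ['0xc3', '0xc2']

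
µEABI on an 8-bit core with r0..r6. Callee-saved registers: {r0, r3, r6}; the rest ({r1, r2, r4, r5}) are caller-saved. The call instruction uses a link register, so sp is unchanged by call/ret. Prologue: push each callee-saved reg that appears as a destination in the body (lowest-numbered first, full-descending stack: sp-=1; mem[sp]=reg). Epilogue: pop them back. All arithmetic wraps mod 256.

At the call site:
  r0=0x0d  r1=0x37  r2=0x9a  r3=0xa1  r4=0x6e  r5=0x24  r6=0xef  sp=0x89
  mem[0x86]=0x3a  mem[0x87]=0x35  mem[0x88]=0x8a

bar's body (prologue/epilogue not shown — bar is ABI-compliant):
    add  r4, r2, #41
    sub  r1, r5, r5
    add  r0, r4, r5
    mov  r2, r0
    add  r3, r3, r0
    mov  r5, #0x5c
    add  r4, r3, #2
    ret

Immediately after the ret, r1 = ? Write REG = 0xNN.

prologue: push r0 -> mem[0x88]=0x0d, sp=0x88
prologue: push r3 -> mem[0x87]=0xa1, sp=0x87
body[0] add  r4, r2, #41 -> r4=0xc3
body[1] sub  r1, r5, r5 -> r1=0x00
body[2] add  r0, r4, r5 -> r0=0xe7
body[3] mov  r2, r0 -> r2=0xe7
body[4] add  r3, r3, r0 -> r3=0x88
body[5] mov  r5, #0x5c -> r5=0x5c
body[6] add  r4, r3, #2 -> r4=0x8a
epilogue: pop r3=0xa1, sp=0x88
epilogue: pop r0=0x0d, sp=0x89
r1 is caller-saved -> body value

REG = 0x00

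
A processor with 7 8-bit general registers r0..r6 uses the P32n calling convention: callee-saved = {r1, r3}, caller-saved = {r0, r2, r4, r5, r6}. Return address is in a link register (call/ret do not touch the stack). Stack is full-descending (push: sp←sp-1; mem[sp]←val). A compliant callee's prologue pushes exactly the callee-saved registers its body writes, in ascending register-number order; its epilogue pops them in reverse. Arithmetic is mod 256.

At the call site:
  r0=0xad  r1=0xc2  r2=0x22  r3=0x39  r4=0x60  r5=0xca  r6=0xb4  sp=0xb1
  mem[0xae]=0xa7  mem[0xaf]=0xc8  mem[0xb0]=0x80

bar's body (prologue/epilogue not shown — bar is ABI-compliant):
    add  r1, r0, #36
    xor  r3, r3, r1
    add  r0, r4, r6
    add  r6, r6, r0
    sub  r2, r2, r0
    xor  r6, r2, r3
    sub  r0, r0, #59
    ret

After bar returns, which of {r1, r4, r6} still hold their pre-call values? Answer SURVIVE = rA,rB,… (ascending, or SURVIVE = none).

SURVIVE = r1,r4

prologue: push r1 → mem[0xb0]=0xc2, sp=0xb0
prologue: push r3 → mem[0xaf]=0x39, sp=0xaf
body[0] add  r1, r0, #36 → r1=0xd1
body[1] xor  r3, r3, r1 → r3=0xe8
body[2] add  r0, r4, r6 → r0=0x14
body[3] add  r6, r6, r0 → r6=0xc8
body[4] sub  r2, r2, r0 → r2=0x0e
body[5] xor  r6, r2, r3 → r6=0xe6
body[6] sub  r0, r0, #59 → r0=0xd9
epilogue: pop r3=0x39, sp=0xb0
epilogue: pop r1=0xc2, sp=0xb1
r1: callee-saved, written=True
r4: caller-saved, written=False
r6: caller-saved, written=True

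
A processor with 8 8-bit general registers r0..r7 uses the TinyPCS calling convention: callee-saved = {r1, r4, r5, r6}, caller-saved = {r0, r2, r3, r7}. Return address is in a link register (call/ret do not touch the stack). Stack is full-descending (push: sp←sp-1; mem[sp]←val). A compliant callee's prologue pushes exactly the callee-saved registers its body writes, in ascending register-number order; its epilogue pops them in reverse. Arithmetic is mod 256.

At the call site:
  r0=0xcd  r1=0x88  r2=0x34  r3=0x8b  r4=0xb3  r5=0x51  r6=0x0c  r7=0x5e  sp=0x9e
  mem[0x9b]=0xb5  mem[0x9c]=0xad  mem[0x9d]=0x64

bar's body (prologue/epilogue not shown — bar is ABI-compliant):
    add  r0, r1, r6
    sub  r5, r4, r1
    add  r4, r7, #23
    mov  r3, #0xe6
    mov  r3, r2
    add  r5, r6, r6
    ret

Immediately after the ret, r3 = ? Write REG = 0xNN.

prologue: push r4 -> mem[0x9d]=0xb3, sp=0x9d
prologue: push r5 -> mem[0x9c]=0x51, sp=0x9c
body[0] add  r0, r1, r6 -> r0=0x94
body[1] sub  r5, r4, r1 -> r5=0x2b
body[2] add  r4, r7, #23 -> r4=0x75
body[3] mov  r3, #0xe6 -> r3=0xe6
body[4] mov  r3, r2 -> r3=0x34
body[5] add  r5, r6, r6 -> r5=0x18
epilogue: pop r5=0x51, sp=0x9d
epilogue: pop r4=0xb3, sp=0x9e
r3 is caller-saved -> body value

REG = 0x34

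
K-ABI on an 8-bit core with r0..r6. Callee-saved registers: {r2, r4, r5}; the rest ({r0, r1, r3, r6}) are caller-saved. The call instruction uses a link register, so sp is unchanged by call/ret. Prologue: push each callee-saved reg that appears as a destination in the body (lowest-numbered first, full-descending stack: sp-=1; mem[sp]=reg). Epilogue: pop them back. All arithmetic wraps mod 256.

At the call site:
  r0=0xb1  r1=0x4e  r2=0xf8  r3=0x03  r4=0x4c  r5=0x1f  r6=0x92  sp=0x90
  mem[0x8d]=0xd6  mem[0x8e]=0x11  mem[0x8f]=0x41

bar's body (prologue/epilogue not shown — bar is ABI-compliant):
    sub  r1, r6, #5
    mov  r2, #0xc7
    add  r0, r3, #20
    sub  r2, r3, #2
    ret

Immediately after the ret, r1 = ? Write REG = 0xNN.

REG = 0x8d

prologue: push r2 → mem[0x8f]=0xf8, sp=0x8f
body[0] sub  r1, r6, #5 → r1=0x8d
body[1] mov  r2, #0xc7 → r2=0xc7
body[2] add  r0, r3, #20 → r0=0x17
body[3] sub  r2, r3, #2 → r2=0x01
epilogue: pop r2=0xf8, sp=0x90
r1 is caller-saved → body value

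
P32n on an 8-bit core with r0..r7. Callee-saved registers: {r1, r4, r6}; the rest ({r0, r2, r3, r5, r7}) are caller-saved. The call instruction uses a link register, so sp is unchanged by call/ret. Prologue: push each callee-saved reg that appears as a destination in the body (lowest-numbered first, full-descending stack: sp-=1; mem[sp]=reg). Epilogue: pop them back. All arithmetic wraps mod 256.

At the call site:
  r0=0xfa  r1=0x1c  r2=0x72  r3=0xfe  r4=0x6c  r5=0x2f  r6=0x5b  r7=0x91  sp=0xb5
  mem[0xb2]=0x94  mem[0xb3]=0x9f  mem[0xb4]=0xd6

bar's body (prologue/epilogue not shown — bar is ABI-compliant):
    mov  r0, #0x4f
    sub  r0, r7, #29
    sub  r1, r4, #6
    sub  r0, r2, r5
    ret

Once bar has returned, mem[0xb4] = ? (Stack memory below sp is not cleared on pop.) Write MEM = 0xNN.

prologue: push r1 → mem[0xb4]=0x1c, sp=0xb4
body[0] mov  r0, #0x4f → r0=0x4f
body[1] sub  r0, r7, #29 → r0=0x74
body[2] sub  r1, r4, #6 → r1=0x66
body[3] sub  r0, r2, r5 → r0=0x43
epilogue: pop r1=0x1c, sp=0xb5
prologue pushed ['r1'] at ['0xb4']

MEM = 0x1c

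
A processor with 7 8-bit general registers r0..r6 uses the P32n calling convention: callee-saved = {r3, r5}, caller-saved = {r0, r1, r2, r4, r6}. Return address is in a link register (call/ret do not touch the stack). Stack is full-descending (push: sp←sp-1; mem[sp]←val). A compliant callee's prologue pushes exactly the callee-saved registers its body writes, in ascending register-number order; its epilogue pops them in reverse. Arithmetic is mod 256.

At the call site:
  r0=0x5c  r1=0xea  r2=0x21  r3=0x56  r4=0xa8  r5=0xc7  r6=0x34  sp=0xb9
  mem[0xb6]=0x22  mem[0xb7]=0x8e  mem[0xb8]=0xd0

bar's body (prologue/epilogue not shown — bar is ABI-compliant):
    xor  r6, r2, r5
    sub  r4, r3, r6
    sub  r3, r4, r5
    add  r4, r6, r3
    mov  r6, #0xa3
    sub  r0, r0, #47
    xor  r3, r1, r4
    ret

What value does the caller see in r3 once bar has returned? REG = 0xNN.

REG = 0x56

prologue: push r3 → mem[0xb8]=0x56, sp=0xb8
body[0] xor  r6, r2, r5 → r6=0xe6
body[1] sub  r4, r3, r6 → r4=0x70
body[2] sub  r3, r4, r5 → r3=0xa9
body[3] add  r4, r6, r3 → r4=0x8f
body[4] mov  r6, #0xa3 → r6=0xa3
body[5] sub  r0, r0, #47 → r0=0x2d
body[6] xor  r3, r1, r4 → r3=0x65
epilogue: pop r3=0x56, sp=0xb9
r3 is callee-saved → restored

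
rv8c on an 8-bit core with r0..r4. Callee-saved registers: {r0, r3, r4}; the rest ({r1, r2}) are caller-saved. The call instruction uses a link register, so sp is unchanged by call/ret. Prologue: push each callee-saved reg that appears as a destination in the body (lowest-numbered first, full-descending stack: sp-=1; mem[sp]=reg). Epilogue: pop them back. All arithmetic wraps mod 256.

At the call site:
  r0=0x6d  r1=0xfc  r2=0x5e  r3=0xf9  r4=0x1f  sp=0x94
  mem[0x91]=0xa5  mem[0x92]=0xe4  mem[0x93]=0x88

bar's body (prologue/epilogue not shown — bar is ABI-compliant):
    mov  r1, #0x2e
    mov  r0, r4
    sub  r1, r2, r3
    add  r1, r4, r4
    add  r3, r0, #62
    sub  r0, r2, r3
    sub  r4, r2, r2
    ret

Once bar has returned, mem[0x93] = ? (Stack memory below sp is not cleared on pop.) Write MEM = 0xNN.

prologue: push r0 → mem[0x93]=0x6d, sp=0x93
prologue: push r3 → mem[0x92]=0xf9, sp=0x92
prologue: push r4 → mem[0x91]=0x1f, sp=0x91
body[0] mov  r1, #0x2e → r1=0x2e
body[1] mov  r0, r4 → r0=0x1f
body[2] sub  r1, r2, r3 → r1=0x65
body[3] add  r1, r4, r4 → r1=0x3e
body[4] add  r3, r0, #62 → r3=0x5d
body[5] sub  r0, r2, r3 → r0=0x01
body[6] sub  r4, r2, r2 → r4=0x00
epilogue: pop r4=0x1f, sp=0x92
epilogue: pop r3=0xf9, sp=0x93
epilogue: pop r0=0x6d, sp=0x94
prologue pushed ['r0', 'r3', 'r4'] at ['0x93', '0x92', '0x91']

MEM = 0x6d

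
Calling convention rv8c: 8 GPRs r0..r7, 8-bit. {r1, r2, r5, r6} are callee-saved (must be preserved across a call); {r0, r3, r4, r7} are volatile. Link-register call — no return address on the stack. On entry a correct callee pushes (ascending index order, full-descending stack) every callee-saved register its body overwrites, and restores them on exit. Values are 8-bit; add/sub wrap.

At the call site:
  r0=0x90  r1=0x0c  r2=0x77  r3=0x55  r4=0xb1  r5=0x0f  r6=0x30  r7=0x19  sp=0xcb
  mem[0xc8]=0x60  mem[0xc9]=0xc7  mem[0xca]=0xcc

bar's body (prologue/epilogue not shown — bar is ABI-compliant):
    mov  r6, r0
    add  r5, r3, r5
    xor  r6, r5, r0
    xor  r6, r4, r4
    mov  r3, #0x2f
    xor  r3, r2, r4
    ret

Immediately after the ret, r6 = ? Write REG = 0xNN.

prologue: push r5 -> mem[0xca]=0x0f, sp=0xca
prologue: push r6 -> mem[0xc9]=0x30, sp=0xc9
body[0] mov  r6, r0 -> r6=0x90
body[1] add  r5, r3, r5 -> r5=0x64
body[2] xor  r6, r5, r0 -> r6=0xf4
body[3] xor  r6, r4, r4 -> r6=0x00
body[4] mov  r3, #0x2f -> r3=0x2f
body[5] xor  r3, r2, r4 -> r3=0xc6
epilogue: pop r6=0x30, sp=0xca
epilogue: pop r5=0x0f, sp=0xcb
r6 is callee-saved -> restored

REG = 0x30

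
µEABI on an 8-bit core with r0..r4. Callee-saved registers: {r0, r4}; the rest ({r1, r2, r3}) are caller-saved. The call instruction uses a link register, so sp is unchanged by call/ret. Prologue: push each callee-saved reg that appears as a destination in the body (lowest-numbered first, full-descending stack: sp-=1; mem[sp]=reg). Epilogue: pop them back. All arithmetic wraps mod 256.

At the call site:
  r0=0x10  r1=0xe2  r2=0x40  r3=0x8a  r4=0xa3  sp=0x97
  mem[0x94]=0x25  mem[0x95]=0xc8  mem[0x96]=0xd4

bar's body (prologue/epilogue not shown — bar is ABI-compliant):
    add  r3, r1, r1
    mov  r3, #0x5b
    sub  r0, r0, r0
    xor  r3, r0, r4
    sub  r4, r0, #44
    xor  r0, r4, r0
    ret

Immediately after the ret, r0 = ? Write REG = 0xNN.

REG = 0x10

prologue: push r0 → mem[0x96]=0x10, sp=0x96
prologue: push r4 → mem[0x95]=0xa3, sp=0x95
body[0] add  r3, r1, r1 → r3=0xc4
body[1] mov  r3, #0x5b → r3=0x5b
body[2] sub  r0, r0, r0 → r0=0x00
body[3] xor  r3, r0, r4 → r3=0xa3
body[4] sub  r4, r0, #44 → r4=0xd4
body[5] xor  r0, r4, r0 → r0=0xd4
epilogue: pop r4=0xa3, sp=0x96
epilogue: pop r0=0x10, sp=0x97
r0 is callee-saved → restored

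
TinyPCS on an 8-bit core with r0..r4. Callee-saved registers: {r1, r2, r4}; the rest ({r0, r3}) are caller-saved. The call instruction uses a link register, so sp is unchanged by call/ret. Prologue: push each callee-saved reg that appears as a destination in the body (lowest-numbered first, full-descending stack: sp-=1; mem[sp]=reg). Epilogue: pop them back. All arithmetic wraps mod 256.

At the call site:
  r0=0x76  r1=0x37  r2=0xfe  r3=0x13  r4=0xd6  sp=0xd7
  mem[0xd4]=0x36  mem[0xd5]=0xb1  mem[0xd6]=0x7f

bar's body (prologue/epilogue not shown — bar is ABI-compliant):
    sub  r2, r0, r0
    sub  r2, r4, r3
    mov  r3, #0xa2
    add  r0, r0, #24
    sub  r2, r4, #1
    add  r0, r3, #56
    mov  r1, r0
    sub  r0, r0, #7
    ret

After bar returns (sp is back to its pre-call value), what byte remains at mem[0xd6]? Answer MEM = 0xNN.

prologue: push r1 -> mem[0xd6]=0x37, sp=0xd6
prologue: push r2 -> mem[0xd5]=0xfe, sp=0xd5
body[0] sub  r2, r0, r0 -> r2=0x00
body[1] sub  r2, r4, r3 -> r2=0xc3
body[2] mov  r3, #0xa2 -> r3=0xa2
body[3] add  r0, r0, #24 -> r0=0x8e
body[4] sub  r2, r4, #1 -> r2=0xd5
body[5] add  r0, r3, #56 -> r0=0xda
body[6] mov  r1, r0 -> r1=0xda
body[7] sub  r0, r0, #7 -> r0=0xd3
epilogue: pop r2=0xfe, sp=0xd6
epilogue: pop r1=0x37, sp=0xd7
prologue pushed ['r1', 'r2'] at ['0xd6', '0xd5']

MEM = 0x37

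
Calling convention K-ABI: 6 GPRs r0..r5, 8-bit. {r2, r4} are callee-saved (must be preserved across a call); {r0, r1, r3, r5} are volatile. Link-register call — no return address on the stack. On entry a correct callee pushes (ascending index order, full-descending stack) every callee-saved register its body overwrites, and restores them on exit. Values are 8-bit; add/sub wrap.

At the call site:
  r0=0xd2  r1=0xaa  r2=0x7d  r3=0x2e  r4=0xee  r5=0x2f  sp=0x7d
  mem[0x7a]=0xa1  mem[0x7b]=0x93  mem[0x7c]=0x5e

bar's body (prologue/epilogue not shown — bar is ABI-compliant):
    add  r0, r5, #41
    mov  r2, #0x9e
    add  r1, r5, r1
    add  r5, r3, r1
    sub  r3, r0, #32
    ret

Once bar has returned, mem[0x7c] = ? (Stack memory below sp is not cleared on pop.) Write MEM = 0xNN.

MEM = 0x7d

prologue: push r2 → mem[0x7c]=0x7d, sp=0x7c
body[0] add  r0, r5, #41 → r0=0x58
body[1] mov  r2, #0x9e → r2=0x9e
body[2] add  r1, r5, r1 → r1=0xd9
body[3] add  r5, r3, r1 → r5=0x07
body[4] sub  r3, r0, #32 → r3=0x38
epilogue: pop r2=0x7d, sp=0x7d
prologue pushed ['r2'] at ['0x7c']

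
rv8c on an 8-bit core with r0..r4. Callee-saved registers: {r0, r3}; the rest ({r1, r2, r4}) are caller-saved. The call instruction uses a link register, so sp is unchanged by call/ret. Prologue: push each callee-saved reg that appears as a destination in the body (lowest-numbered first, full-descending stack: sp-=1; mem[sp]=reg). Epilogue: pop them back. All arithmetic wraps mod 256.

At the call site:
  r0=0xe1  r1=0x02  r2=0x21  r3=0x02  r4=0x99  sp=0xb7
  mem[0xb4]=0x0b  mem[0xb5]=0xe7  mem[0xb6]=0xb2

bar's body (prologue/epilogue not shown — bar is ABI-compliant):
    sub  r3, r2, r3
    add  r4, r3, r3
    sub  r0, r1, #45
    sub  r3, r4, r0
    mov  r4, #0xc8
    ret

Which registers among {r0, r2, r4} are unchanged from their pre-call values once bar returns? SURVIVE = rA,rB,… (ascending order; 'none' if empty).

SURVIVE = r0,r2

prologue: push r0 -> mem[0xb6]=0xe1, sp=0xb6
prologue: push r3 -> mem[0xb5]=0x02, sp=0xb5
body[0] sub  r3, r2, r3 -> r3=0x1f
body[1] add  r4, r3, r3 -> r4=0x3e
body[2] sub  r0, r1, #45 -> r0=0xd5
body[3] sub  r3, r4, r0 -> r3=0x69
body[4] mov  r4, #0xc8 -> r4=0xc8
epilogue: pop r3=0x02, sp=0xb6
epilogue: pop r0=0xe1, sp=0xb7
r0: callee-saved, written=True
r2: caller-saved, written=False
r4: caller-saved, written=True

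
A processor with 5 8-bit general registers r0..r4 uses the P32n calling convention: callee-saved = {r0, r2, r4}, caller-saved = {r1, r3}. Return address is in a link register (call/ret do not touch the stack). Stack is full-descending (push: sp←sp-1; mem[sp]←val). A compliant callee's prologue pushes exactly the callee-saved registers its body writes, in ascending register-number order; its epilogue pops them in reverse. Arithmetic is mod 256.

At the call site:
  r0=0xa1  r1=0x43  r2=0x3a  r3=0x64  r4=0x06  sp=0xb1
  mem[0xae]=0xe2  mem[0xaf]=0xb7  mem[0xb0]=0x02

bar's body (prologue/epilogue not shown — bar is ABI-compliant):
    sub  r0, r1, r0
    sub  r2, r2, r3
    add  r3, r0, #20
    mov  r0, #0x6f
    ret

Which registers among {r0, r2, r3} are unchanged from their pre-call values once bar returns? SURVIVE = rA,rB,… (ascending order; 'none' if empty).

prologue: push r0 -> mem[0xb0]=0xa1, sp=0xb0
prologue: push r2 -> mem[0xaf]=0x3a, sp=0xaf
body[0] sub  r0, r1, r0 -> r0=0xa2
body[1] sub  r2, r2, r3 -> r2=0xd6
body[2] add  r3, r0, #20 -> r3=0xb6
body[3] mov  r0, #0x6f -> r0=0x6f
epilogue: pop r2=0x3a, sp=0xb0
epilogue: pop r0=0xa1, sp=0xb1
r0: callee-saved, written=True
r2: callee-saved, written=True
r3: caller-saved, written=True

SURVIVE = r0,r2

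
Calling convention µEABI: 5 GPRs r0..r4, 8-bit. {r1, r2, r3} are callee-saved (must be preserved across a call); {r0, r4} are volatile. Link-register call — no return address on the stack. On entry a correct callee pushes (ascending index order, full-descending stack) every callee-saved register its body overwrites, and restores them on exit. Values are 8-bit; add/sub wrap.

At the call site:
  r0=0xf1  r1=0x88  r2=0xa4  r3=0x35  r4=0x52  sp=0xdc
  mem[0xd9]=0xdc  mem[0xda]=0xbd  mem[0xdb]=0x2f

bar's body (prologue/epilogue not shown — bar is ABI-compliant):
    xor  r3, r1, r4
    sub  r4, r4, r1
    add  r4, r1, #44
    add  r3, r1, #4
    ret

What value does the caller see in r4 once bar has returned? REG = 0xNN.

REG = 0xb4

prologue: push r3 → mem[0xdb]=0x35, sp=0xdb
body[0] xor  r3, r1, r4 → r3=0xda
body[1] sub  r4, r4, r1 → r4=0xca
body[2] add  r4, r1, #44 → r4=0xb4
body[3] add  r3, r1, #4 → r3=0x8c
epilogue: pop r3=0x35, sp=0xdc
r4 is caller-saved → body value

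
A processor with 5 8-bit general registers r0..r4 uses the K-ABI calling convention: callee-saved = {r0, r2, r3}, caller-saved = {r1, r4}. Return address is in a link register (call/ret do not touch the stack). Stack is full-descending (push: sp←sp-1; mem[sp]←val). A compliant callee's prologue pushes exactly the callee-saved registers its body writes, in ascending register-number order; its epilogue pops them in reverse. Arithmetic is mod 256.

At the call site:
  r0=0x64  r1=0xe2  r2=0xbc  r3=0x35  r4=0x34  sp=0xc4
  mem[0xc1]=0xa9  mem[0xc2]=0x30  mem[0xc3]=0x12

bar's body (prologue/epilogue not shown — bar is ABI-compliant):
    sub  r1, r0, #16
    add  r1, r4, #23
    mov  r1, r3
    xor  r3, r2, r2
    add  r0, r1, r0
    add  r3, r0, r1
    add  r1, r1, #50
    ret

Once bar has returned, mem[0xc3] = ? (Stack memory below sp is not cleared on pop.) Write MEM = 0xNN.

MEM = 0x64

prologue: push r0 → mem[0xc3]=0x64, sp=0xc3
prologue: push r3 → mem[0xc2]=0x35, sp=0xc2
body[0] sub  r1, r0, #16 → r1=0x54
body[1] add  r1, r4, #23 → r1=0x4b
body[2] mov  r1, r3 → r1=0x35
body[3] xor  r3, r2, r2 → r3=0x00
body[4] add  r0, r1, r0 → r0=0x99
body[5] add  r3, r0, r1 → r3=0xce
body[6] add  r1, r1, #50 → r1=0x67
epilogue: pop r3=0x35, sp=0xc3
epilogue: pop r0=0x64, sp=0xc4
prologue pushed ['r0', 'r3'] at ['0xc3', '0xc2']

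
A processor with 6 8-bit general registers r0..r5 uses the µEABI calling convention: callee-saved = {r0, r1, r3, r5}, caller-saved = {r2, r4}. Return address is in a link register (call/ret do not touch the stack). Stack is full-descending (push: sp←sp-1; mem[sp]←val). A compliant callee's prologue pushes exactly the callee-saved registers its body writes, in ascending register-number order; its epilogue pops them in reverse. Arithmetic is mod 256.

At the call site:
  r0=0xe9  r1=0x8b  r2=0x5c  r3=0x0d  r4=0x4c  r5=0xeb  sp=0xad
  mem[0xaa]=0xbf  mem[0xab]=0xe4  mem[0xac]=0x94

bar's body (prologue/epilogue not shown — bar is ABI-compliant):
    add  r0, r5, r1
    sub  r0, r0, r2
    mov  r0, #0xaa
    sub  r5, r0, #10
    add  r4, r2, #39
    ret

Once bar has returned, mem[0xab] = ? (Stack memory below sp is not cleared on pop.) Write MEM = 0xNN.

MEM = 0xeb

prologue: push r0 → mem[0xac]=0xe9, sp=0xac
prologue: push r5 → mem[0xab]=0xeb, sp=0xab
body[0] add  r0, r5, r1 → r0=0x76
body[1] sub  r0, r0, r2 → r0=0x1a
body[2] mov  r0, #0xaa → r0=0xaa
body[3] sub  r5, r0, #10 → r5=0xa0
body[4] add  r4, r2, #39 → r4=0x83
epilogue: pop r5=0xeb, sp=0xac
epilogue: pop r0=0xe9, sp=0xad
prologue pushed ['r0', 'r5'] at ['0xac', '0xab']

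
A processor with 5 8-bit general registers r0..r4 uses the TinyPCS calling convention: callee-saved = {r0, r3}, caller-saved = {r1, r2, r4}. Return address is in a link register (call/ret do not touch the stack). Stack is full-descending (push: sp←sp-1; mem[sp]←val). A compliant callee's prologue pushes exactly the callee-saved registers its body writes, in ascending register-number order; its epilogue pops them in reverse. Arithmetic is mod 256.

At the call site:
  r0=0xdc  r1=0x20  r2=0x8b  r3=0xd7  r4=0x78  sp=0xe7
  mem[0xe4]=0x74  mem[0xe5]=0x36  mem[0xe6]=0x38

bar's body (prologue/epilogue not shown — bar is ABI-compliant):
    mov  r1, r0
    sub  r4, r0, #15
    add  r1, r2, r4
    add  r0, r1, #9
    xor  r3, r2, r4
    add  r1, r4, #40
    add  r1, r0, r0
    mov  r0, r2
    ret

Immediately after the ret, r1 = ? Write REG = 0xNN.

REG = 0xc2

prologue: push r0 -> mem[0xe6]=0xdc, sp=0xe6
prologue: push r3 -> mem[0xe5]=0xd7, sp=0xe5
body[0] mov  r1, r0 -> r1=0xdc
body[1] sub  r4, r0, #15 -> r4=0xcd
body[2] add  r1, r2, r4 -> r1=0x58
body[3] add  r0, r1, #9 -> r0=0x61
body[4] xor  r3, r2, r4 -> r3=0x46
body[5] add  r1, r4, #40 -> r1=0xf5
body[6] add  r1, r0, r0 -> r1=0xc2
body[7] mov  r0, r2 -> r0=0x8b
epilogue: pop r3=0xd7, sp=0xe6
epilogue: pop r0=0xdc, sp=0xe7
r1 is caller-saved -> body value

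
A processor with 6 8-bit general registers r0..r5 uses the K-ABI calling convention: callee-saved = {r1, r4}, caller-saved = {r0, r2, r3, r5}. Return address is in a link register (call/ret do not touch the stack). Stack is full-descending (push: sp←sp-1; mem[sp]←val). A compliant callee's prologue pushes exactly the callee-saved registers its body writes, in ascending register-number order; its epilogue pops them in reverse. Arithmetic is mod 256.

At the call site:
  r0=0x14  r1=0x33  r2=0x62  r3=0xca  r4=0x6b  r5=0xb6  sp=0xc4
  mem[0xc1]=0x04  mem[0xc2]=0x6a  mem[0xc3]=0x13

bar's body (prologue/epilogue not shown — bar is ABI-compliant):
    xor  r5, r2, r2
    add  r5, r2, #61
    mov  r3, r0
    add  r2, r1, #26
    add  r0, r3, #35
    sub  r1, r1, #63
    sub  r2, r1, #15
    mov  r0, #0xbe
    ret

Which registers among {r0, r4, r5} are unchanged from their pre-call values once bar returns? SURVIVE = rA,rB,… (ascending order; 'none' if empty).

SURVIVE = r4

prologue: push r1 -> mem[0xc3]=0x33, sp=0xc3
body[0] xor  r5, r2, r2 -> r5=0x00
body[1] add  r5, r2, #61 -> r5=0x9f
body[2] mov  r3, r0 -> r3=0x14
body[3] add  r2, r1, #26 -> r2=0x4d
body[4] add  r0, r3, #35 -> r0=0x37
body[5] sub  r1, r1, #63 -> r1=0xf4
body[6] sub  r2, r1, #15 -> r2=0xe5
body[7] mov  r0, #0xbe -> r0=0xbe
epilogue: pop r1=0x33, sp=0xc4
r0: caller-saved, written=True
r4: callee-saved, written=False
r5: caller-saved, written=True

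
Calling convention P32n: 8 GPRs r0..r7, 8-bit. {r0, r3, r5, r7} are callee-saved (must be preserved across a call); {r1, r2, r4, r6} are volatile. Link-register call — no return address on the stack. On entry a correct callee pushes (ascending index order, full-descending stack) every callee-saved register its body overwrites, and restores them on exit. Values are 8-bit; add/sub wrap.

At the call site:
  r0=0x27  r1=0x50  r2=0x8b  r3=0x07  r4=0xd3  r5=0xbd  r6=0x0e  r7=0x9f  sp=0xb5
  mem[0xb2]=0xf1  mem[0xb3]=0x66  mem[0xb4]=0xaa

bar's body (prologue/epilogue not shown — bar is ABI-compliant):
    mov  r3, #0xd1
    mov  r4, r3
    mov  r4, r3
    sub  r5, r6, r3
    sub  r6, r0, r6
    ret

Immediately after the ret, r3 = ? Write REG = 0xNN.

prologue: push r3 → mem[0xb4]=0x07, sp=0xb4
prologue: push r5 → mem[0xb3]=0xbd, sp=0xb3
body[0] mov  r3, #0xd1 → r3=0xd1
body[1] mov  r4, r3 → r4=0xd1
body[2] mov  r4, r3 → r4=0xd1
body[3] sub  r5, r6, r3 → r5=0x3d
body[4] sub  r6, r0, r6 → r6=0x19
epilogue: pop r5=0xbd, sp=0xb4
epilogue: pop r3=0x07, sp=0xb5
r3 is callee-saved → restored

REG = 0x07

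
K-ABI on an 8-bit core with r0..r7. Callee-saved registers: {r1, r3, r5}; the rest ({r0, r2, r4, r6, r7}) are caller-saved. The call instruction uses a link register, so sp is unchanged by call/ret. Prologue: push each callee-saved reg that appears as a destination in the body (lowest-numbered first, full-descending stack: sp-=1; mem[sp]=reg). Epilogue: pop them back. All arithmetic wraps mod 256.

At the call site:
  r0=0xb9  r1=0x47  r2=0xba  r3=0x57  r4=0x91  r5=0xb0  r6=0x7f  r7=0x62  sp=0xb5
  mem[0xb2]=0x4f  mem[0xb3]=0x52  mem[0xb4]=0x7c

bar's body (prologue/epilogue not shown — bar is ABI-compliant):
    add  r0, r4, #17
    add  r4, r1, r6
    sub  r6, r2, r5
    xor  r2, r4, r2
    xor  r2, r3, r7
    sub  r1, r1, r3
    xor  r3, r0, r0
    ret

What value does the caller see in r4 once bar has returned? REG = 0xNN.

REG = 0xc6

prologue: push r1 → mem[0xb4]=0x47, sp=0xb4
prologue: push r3 → mem[0xb3]=0x57, sp=0xb3
body[0] add  r0, r4, #17 → r0=0xa2
body[1] add  r4, r1, r6 → r4=0xc6
body[2] sub  r6, r2, r5 → r6=0x0a
body[3] xor  r2, r4, r2 → r2=0x7c
body[4] xor  r2, r3, r7 → r2=0x35
body[5] sub  r1, r1, r3 → r1=0xf0
body[6] xor  r3, r0, r0 → r3=0x00
epilogue: pop r3=0x57, sp=0xb4
epilogue: pop r1=0x47, sp=0xb5
r4 is caller-saved → body value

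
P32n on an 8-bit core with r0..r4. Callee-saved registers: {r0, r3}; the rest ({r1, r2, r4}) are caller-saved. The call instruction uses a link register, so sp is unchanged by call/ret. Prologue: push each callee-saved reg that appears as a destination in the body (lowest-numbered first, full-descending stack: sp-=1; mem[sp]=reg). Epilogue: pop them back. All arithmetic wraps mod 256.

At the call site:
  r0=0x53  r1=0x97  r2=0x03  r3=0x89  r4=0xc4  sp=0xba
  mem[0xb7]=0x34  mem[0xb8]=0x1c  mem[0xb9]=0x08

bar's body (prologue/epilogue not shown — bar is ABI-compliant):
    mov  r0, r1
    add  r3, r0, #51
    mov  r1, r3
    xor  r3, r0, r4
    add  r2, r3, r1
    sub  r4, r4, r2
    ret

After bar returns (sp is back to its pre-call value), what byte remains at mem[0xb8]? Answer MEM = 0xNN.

MEM = 0x89

prologue: push r0 -> mem[0xb9]=0x53, sp=0xb9
prologue: push r3 -> mem[0xb8]=0x89, sp=0xb8
body[0] mov  r0, r1 -> r0=0x97
body[1] add  r3, r0, #51 -> r3=0xca
body[2] mov  r1, r3 -> r1=0xca
body[3] xor  r3, r0, r4 -> r3=0x53
body[4] add  r2, r3, r1 -> r2=0x1d
body[5] sub  r4, r4, r2 -> r4=0xa7
epilogue: pop r3=0x89, sp=0xb9
epilogue: pop r0=0x53, sp=0xba
prologue pushed ['r0', 'r3'] at ['0xb9', '0xb8']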